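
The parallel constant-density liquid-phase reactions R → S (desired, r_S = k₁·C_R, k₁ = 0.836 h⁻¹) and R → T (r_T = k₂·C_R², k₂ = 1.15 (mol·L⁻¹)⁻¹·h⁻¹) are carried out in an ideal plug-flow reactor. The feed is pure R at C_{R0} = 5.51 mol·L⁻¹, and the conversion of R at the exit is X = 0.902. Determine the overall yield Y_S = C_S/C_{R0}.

0.210

C_R = C_{R0}(1−X) = 0.5400 mol·L⁻¹.
Along a PFR/batch, dC_S/dC_R = −r_S/(r_S+r_T) = −k₁/(k₁+k₂·C_R).
Integrating from C_{R0} to C_R: C_S = (0.836/1.15)·ln[(0.836+1.15·5.51)/(0.836+1.15·0.540)] = 0.7270·ln(7.172/1.457) = 1.159 mol·L⁻¹.
Y_S = C_S/C_{R0} = 1.159/5.51 = 0.210.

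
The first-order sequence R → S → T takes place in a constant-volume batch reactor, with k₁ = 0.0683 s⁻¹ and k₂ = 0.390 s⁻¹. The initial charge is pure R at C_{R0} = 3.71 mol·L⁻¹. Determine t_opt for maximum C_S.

For first-order series the maximum of C_S occurs at t_opt = ln(k₂/k₁)/(k₂−k₁).
= ln(0.390/0.0683)/(0.390−0.0683) = ln(5.710)/0.3217 = 1.742/0.3217 = 5.42 s.

5.42 s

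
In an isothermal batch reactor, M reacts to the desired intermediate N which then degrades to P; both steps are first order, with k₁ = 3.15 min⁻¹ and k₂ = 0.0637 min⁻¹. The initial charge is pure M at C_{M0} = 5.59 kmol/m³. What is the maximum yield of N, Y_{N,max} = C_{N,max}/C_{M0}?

At the optimum, C_{N,max}/C_{M0} = (k₁/k₂)^[k₂/(k₂−k₁)].
= (3.15/0.0637)^(0.0637/(0.0637−3.15)) = (49.45)^(-0.02064) = 0.9226.

0.923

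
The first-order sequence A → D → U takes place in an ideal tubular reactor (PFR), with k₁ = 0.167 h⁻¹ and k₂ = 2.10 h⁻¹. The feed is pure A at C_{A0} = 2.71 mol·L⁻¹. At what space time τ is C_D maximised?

1.31 h

Setting dC_D/dτ = 0 gives τ_opt = ln(k₂/k₁)/(k₂−k₁).
= ln(2.10/0.167)/(2.10−0.167) = ln(12.57)/1.933 = 2.532/1.933 = 1.31 h.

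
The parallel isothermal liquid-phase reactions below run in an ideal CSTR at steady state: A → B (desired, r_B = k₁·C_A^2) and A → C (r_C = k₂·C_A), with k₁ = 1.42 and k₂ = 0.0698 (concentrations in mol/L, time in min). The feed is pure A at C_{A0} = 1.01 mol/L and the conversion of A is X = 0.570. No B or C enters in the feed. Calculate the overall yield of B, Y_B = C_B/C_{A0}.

0.512

Exit C_A = C_{A0}(1−X) = 1.01×0.430 = 0.4343 mol/L.
Rates in a CSTR are evaluated at the outlet concentration: r_B = 1.42×0.4343^2 = 0.2678, r_C = 0.0698×0.4343 = 0.03031.
Fraction of consumed A going to B: r_B/(r_B+r_C) = 0.8983.
C_B = 0.8983·C_{A0}·X = 0.8983×1.01×0.570 = 0.517 mol/L; Y_B = C_B/C_{A0} = 0.512.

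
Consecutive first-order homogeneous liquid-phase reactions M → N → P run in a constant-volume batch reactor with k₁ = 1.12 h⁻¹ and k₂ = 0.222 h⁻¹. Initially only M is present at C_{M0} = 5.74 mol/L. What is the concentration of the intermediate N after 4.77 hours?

2.45 mol/L

The intermediate concentration in a first-order A→B→C sequence is C_N = k₁C_{M0}(e^(−k₁t) − e^(−k₂t))/(k₂−k₁).
e^(−k₁t) = e^(−1.12×4.77) = e^(−5.342) = 0.004784; e^(−k₂t) = e^(−1.059) = 0.3468.
C_N = 1.12×5.74/(0.222−1.12) × (0.004784−0.3468) = (-7.159)×(-0.3420) = 2.449 mol/L.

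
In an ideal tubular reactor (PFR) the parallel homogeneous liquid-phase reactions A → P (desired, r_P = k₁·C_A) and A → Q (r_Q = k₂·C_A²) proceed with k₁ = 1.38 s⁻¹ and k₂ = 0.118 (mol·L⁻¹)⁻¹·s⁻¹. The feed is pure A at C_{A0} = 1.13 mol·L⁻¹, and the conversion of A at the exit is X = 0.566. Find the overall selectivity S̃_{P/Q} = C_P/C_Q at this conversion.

14.5

C_A = C_{A0}(1−X) = 0.4904 mol·L⁻¹.
Along a PFR/batch, dC_P/dC_A = −r_P/(r_P+r_Q) = −k₁/(k₁+k₂·C_A).
Integrating from C_{A0} to C_A: C_P = (1.38/0.118)·ln[(1.38+0.118·1.13)/(1.38+0.118·0.490)] = 11.69·ln(1.513/1.438) = 0.5983 mol·L⁻¹.
C_Q = (C_{A0}−C_A)−C_P = 0.04131 mol·L⁻¹; S̃_{P/Q} = 0.5983/0.04131 = 14.5.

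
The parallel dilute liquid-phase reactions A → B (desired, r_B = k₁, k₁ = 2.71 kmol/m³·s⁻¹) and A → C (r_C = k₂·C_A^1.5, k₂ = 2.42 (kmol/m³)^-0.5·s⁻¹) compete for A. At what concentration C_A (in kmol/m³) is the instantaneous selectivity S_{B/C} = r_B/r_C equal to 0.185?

3.32 kmol/m³

S_{B/C} = (k₁/k₂)·C_A^-1.5 ⇒ C_A = (S·k₂/k₁)^(1/(-1.5)).
= (0.185×2.42/2.71)^(-0.6667) = (0.1652)^(-0.6667) = 3.32 kmol/m³.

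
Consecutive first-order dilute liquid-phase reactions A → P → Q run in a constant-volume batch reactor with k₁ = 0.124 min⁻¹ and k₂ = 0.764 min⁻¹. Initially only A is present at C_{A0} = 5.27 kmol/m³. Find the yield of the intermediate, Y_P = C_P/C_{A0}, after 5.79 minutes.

0.0922

For first-order series with pure A initially, C_P(t) = k₁C_{A0}/(k₂−k₁)·(e^(−k₁t) − e^(−k₂t)).
e^(−k₁t) = e^(−0.124×5.79) = e^(−0.7180) = 0.4877; e^(−k₂t) = e^(−4.424) = 0.01199.
C_P = 0.124×5.27/(0.764−0.124) × (0.4877−0.01199) = 1.021×0.4758 = 0.4858 kmol/m³.
Y_P = C_P/C_{A0} = 0.4858/5.27 = 0.0922.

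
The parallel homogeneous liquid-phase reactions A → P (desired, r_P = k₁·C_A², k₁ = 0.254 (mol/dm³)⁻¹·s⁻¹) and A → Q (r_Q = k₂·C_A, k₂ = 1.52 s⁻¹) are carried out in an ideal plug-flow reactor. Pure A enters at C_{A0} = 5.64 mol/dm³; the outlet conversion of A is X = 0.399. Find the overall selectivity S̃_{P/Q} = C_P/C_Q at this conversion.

0.748

C_A = C_{A0}(1−X) = 3.390 mol/dm³.
Along a PFR/batch, dC_Q/dC_A = −r_Q/(r_P+r_Q) = −k₂/(k₂+k₁·C_A).
Integrating from C_{A0} to C_A: C_Q = (1.52/0.254)·ln[(1.52+0.254·5.64)/(1.52+0.254·3.39)] = 5.984·ln(2.953/2.381) = 1.288 mol/dm³.
Then C_P = (C_{A0}−C_A) − C_Q = 2.250 − 1.288 = 0.9628 mol/dm³.
S̃_{P/Q} = C_P/C_Q = 0.9628/1.288 = 0.748.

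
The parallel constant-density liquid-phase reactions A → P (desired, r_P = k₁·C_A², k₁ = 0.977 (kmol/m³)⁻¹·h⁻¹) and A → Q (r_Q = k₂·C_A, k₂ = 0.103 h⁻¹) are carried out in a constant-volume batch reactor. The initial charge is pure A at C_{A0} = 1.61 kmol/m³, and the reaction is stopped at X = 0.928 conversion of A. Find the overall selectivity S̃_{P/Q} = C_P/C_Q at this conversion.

C_A = C_{A0}(1−X) = 0.1159 kmol/m³.
Along a PFR/batch, dC_Q/dC_A = −r_Q/(r_P+r_Q) = −k₂/(k₂+k₁·C_A).
Integrating from C_{A0} to C_A: C_Q = (0.103/0.977)·ln[(0.103+0.977·1.61)/(0.103+0.977·0.116)] = 0.1054·ln(1.676/0.2163) = 0.2159 kmol/m³.
Then C_P = (C_{A0}−C_A) − C_Q = 1.494 − 0.2159 = 1.278 kmol/m³.
S̃_{P/Q} = C_P/C_Q = 1.278/0.2159 = 5.92.

5.92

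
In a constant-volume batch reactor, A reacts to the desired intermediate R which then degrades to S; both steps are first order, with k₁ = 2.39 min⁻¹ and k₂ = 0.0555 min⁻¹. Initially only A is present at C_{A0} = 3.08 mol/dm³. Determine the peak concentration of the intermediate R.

2.82 mol/dm³

For a first-order series the maximum intermediate yield is C_{R,max}/C_{A0} = (k₁/k₂)^[k₂/(k₂−k₁)].
= (2.39/0.0555)^(0.0555/(0.0555−2.39)) = (43.06)^(-0.02377) = 0.9144.
C_{R,max} = 0.9144×3.08 = 2.82 mol/dm³.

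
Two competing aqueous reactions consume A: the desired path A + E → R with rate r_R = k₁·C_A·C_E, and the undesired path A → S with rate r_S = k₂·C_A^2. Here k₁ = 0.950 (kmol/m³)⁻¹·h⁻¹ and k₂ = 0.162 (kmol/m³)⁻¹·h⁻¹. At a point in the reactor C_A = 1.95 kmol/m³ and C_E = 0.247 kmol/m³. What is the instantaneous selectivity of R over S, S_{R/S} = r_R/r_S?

S_{R/S} = r_R/r_S = (k₁·C_A·C_E)/(k₂·C_A^2) = (k₁/k₂)·C_A⁻¹·C_E.
= (0.950×1.950×0.2470) / (0.162×1.950^2) = 0.4576/0.6160 = 0.743.

0.743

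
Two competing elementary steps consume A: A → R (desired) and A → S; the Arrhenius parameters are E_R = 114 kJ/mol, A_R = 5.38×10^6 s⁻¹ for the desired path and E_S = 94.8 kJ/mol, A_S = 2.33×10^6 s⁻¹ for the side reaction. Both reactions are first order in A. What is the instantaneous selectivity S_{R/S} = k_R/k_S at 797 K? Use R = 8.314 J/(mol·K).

0.127

With equal orders, S_{R/S} = k_R/k_S = (A_R/A_S)·exp[(E_S−E_R)/(RT)].
(E_S−E_R)/(RT) = (94.8−114)×10³/(8.314×797) = -19200/6626 = -2.898.
k_R/k_S = (5.38×10^6/2.33×10^6)·exp(-2.898) = 2.309 × 0.05516 = 0.127.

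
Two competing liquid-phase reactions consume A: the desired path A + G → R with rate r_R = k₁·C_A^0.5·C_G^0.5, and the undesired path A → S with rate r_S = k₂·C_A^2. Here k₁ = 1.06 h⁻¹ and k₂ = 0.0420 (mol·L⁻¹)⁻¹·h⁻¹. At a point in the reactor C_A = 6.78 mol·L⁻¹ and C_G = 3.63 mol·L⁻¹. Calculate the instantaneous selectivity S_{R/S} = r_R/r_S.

2.72

S_{R/S} = r_R/r_S = (k₁·C_A^0.5·C_G^0.5)/(k₂·C_A^2) = (k₁/k₂)·C_A^-1.5·C_G^0.5.
= (1.06×6.780^0.5×3.630^0.5) / (0.0420×6.780^2) = 5.259/1.931 = 2.72.
The undesired path is higher order in A, so low C_A (CSTR or dilute feed) favours R.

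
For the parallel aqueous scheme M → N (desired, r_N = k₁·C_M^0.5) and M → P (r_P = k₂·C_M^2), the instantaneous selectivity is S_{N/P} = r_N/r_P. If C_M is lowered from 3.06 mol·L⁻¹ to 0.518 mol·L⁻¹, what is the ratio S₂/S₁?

14.4

S_{N/P} = (k₁/k₂)·C_M^-1.5, so S₂/S₁ = (C_{M,2}/C_{M,1})^-1.5.
= (0.518/3.06)^(-1.5) = (0.1693)^(-1.5) = 14.4.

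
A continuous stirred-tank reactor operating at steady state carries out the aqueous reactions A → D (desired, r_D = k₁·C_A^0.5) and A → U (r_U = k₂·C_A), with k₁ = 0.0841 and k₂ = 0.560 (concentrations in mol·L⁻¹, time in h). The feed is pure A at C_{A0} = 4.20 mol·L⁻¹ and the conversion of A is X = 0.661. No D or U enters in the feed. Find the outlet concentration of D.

Exit C_A = C_{A0}(1−X) = 4.20×0.339 = 1.424 mol·L⁻¹.
A CSTR operates uniformly at the exit composition, giving r_D = 0.1004 and r_U = 0.7973 (each k·C_A^n at C_A = 1.424).
Fraction of consumed A going to D: r_D/(r_D+r_U) = 0.1118.
C_D = 0.1118·C_{A0}·X = 0.1118×4.20×0.661 = 0.310 mol·L⁻¹.

0.310 mol·L⁻¹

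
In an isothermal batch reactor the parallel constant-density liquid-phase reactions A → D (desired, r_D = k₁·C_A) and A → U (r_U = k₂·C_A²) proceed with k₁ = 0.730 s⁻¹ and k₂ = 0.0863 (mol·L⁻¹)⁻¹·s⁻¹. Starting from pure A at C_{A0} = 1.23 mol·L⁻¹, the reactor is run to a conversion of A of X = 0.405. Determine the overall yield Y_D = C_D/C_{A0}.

C_A = C_{A0}(1−X) = 0.7319 mol·L⁻¹.
Along a PFR/batch, dC_D/dC_A = −r_D/(r_D+r_U) = −k₁/(k₁+k₂·C_A).
Integrating from C_{A0} to C_A: C_D = (0.730/0.0863)·ln[(0.730+0.0863·1.23)/(0.730+0.0863·0.732)] = 8.459·ln(0.8361/0.7932) = 0.4465 mol·L⁻¹.
Y_D = C_D/C_{A0} = 0.4465/1.23 = 0.363.

0.363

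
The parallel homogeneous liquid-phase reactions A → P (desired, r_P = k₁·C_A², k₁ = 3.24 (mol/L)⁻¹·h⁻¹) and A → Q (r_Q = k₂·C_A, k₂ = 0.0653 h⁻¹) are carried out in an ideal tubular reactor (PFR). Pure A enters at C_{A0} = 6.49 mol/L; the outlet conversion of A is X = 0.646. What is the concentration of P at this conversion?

4.17 mol/L

C_A = C_{A0}(1−X) = 2.297 mol/L.
Along a PFR/batch, dC_Q/dC_A = −r_Q/(r_P+r_Q) = −k₂/(k₂+k₁·C_A).
Integrating from C_{A0} to C_A: C_Q = (0.0653/3.24)·ln[(0.0653+3.24·6.49)/(0.0653+3.24·2.30)] = 0.02015·ln(21.09/7.509) = 0.02082 mol/L.
Then C_P = (C_{A0}−C_A) − C_Q = 4.193 − 0.02082 = 4.172 mol/L.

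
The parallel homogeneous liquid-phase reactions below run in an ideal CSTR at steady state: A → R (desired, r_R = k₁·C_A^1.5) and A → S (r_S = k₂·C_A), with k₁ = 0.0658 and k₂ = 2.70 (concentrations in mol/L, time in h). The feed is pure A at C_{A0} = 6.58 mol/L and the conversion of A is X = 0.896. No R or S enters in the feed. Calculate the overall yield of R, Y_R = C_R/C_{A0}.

0.0177

Exit C_A = C_{A0}(1−X) = 6.58×0.104 = 0.6843 mol/L.
A CSTR operates uniformly at the exit composition, giving r_R = 0.03725 and r_S = 1.848 (each k·C_A^n at C_A = 0.6843).
Fraction of consumed A going to R: r_R/(r_R+r_S) = 0.01976.
C_R = 0.01976·C_{A0}·X = 0.01976×6.58×0.896 = 0.117 mol/L; Y_R = C_R/C_{A0} = 0.0177.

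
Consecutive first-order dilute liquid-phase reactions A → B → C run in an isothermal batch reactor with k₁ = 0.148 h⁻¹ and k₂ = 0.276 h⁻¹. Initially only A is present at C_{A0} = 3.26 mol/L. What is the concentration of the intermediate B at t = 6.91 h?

For first-order series with pure A initially, C_B(t) = k₁C_{A0}/(k₂−k₁)·(e^(−k₁t) − e^(−k₂t)).
e^(−k₁t) = e^(−0.148×6.91) = e^(−1.023) = 0.3596; e^(−k₂t) = e^(−1.907) = 0.1485.
C_B = 0.148×3.26/(0.276−0.148) × (0.3596−0.1485) = 3.769×0.2111 = 0.7958 mol/L.

0.796 mol/L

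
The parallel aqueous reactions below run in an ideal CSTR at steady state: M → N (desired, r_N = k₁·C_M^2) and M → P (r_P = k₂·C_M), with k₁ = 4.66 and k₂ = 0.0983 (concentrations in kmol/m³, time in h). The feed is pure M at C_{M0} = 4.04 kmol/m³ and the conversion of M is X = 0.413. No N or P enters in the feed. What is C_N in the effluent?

1.65 kmol/m³

Exit C_M = C_{M0}(1−X) = 4.04×0.587 = 2.371 kmol/m³.
Rates in a CSTR are evaluated at the outlet concentration: r_N = 4.66×2.371^2 = 26.21, r_P = 0.0983×2.371 = 0.2331.
Fraction of consumed M going to N: r_N/(r_N+r_P) = 0.9912.
C_N = 0.9912·C_{M0}·X = 0.9912×4.04×0.413 = 1.65 kmol/m³.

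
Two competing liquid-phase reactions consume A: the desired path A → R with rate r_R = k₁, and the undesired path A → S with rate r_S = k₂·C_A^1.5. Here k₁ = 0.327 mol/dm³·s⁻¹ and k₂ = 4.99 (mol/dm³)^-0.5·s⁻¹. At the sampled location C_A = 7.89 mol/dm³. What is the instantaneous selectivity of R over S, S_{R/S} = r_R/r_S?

S_{R/S} = r_R/r_S = (k₁)/(k₂·C_A^1.5) = (k₁/k₂)·C_A^-1.5.
= (0.327) / (4.99×7.890^1.5) = 0.3270/110.6 = 0.00296.
The undesired path is higher order in A, so low C_A (CSTR or dilute feed) favours R.

0.00296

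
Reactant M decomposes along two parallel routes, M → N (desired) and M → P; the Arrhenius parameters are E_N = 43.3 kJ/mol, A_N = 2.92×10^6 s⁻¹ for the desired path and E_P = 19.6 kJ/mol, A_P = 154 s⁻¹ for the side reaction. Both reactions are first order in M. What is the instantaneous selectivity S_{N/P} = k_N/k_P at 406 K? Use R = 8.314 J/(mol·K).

Since both paths have the same order in M, the concentration cancels and S_{N/P} = k_N/k_P = (A_N/A_P)·exp[(E_P−E_N)/(RT)].
(E_P−E_N)/(RT) = (19.6−43.3)×10³/(8.314×406) = -23700/3375 = -7.021.
k_N/k_P = (2.92×10^6/154)·exp(-7.021) = 18961 × 8.927×10^-4 = 16.9.
Since E_N > E_P, raising the temperature improves selectivity toward N.

16.9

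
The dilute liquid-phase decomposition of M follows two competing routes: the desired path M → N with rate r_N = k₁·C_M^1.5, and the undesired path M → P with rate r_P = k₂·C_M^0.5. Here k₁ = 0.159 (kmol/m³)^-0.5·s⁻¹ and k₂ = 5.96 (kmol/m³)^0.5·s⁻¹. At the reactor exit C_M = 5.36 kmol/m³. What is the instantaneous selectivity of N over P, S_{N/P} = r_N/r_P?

0.143

S_{N/P} = r_N/r_P = (k₁·C_M^1.5)/(k₂·C_M^0.5) = (k₁/k₂)·C_M.
= (0.159×5.360^1.5) / (5.96×5.360^0.5) = 1.973/13.80 = 0.143.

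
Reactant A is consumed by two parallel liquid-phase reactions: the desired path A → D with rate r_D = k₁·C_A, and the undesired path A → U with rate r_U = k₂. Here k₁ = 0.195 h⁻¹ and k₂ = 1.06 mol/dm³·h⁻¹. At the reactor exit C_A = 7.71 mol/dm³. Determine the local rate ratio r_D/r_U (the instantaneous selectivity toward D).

1.42

S_{D/U} = r_D/r_U = (k₁·C_A)/(k₂) = (k₁/k₂)·C_A.
= (0.195×7.710) / (1.06) = 1.503/1.060 = 1.42.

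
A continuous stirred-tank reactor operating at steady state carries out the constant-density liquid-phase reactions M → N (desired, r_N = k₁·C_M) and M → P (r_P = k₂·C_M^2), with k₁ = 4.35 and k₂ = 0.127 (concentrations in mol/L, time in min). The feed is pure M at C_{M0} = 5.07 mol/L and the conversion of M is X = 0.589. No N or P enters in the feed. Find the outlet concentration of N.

2.81 mol/L

Exit C_M = C_{M0}(1−X) = 5.07×0.411 = 2.084 mol/L.
A CSTR operates uniformly at the exit composition, giving r_N = 9.064 and r_P = 0.5514 (each k·C_M^n at C_M = 2.084).
Fraction of consumed M going to N: r_N/(r_N+r_P) = 0.9427.
C_N = 0.9427·C_{M0}·X = 0.9427×5.07×0.589 = 2.81 mol/L.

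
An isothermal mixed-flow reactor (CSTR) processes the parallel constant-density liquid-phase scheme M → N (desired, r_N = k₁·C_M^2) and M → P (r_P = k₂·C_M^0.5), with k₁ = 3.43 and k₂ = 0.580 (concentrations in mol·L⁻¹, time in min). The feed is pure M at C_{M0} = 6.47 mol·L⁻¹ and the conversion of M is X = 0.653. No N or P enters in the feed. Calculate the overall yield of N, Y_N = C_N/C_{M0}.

0.622

Exit C_M = C_{M0}(1−X) = 6.47×0.347 = 2.245 mol·L⁻¹.
A CSTR operates uniformly at the exit composition, giving r_N = 17.29 and r_P = 0.8691 (each k·C_M^n at C_M = 2.245).
Fraction of consumed M going to N: r_N/(r_N+r_P) = 0.9521.
C_N = 0.9521·C_{M0}·X = 0.9521×6.47×0.653 = 4.02 mol·L⁻¹; Y_N = C_N/C_{M0} = 0.622.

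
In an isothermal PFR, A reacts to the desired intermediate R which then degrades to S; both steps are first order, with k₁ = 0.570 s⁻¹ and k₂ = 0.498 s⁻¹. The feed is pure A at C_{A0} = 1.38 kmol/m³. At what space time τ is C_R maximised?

Setting dC_R/dτ = 0 gives τ_opt = ln(k₂/k₁)/(k₂−k₁).
= ln(0.498/0.570)/(0.498−0.570) = ln(0.8737)/-0.07200 = -0.1350/-0.07200 = 1.88 s.

1.88 s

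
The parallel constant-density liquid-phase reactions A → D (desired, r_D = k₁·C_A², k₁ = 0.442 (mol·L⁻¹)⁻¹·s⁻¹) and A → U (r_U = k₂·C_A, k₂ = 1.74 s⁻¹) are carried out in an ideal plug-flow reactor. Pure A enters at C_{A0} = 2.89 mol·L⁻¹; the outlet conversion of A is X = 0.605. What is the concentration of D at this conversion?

C_A = C_{A0}(1−X) = 1.142 mol·L⁻¹.
Along a PFR/batch, dC_U/dC_A = −r_U/(r_D+r_U) = −k₂/(k₂+k₁·C_A).
Integrating from C_{A0} to C_A: C_U = (1.74/0.442)·ln[(1.74+0.442·2.89)/(1.74+0.442·1.14)] = 3.937·ln(3.017/2.245) = 1.165 mol·L⁻¹.
Then C_D = (C_{A0}−C_A) − C_U = 1.748 − 1.165 = 0.5837 mol·L⁻¹.

0.584 mol·L⁻¹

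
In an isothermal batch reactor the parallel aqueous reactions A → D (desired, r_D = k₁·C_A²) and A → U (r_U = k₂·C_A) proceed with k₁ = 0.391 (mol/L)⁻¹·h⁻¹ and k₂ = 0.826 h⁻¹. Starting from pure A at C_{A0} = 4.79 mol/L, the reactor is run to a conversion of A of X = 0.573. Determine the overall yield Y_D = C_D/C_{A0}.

0.349

C_A = C_{A0}(1−X) = 2.045 mol/L.
Along a PFR/batch, dC_U/dC_A = −r_U/(r_D+r_U) = −k₂/(k₂+k₁·C_A).
Integrating from C_{A0} to C_A: C_U = (0.826/0.391)·ln[(0.826+0.391·4.79)/(0.826+0.391·2.05)] = 2.113·ln(2.699/1.626) = 1.071 mol/L.
Then C_D = (C_{A0}−C_A) − C_U = 2.745 − 1.071 = 1.674 mol/L.
Y_D = C_D/C_{A0} = 1.674/4.79 = 0.349.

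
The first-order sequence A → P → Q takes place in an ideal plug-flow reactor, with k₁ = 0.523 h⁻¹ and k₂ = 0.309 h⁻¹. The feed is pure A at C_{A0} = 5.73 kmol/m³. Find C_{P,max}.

For a first-order series the maximum intermediate yield is C_{P,max}/C_{A0} = (k₁/k₂)^[k₂/(k₂−k₁)].
= (0.523/0.309)^(0.309/(0.309−0.523)) = (1.693)^(-1.444) = 0.4677.
C_{P,max} = 0.4677×5.73 = 2.68 kmol/m³.

2.68 kmol/m³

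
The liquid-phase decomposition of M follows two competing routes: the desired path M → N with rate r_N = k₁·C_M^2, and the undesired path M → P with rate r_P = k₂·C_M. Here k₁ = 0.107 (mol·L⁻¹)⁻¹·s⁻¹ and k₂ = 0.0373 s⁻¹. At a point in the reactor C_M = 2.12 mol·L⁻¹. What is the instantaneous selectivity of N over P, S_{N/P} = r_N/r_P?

S_{N/P} = r_N/r_P = (k₁·C_M^2)/(k₂·C_M) = (k₁/k₂)·C_M.
= (0.107×2.120^2) / (0.0373×2.120) = 0.4809/0.07908 = 6.08.

6.08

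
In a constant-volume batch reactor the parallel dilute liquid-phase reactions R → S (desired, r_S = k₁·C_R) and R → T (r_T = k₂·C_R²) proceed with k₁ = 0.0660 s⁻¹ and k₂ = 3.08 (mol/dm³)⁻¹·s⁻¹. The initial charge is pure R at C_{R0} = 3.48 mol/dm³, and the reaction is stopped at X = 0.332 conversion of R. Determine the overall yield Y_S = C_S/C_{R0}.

0.00247

C_R = C_{R0}(1−X) = 2.325 mol/dm³.
Along a PFR/batch, dC_S/dC_R = −r_S/(r_S+r_T) = −k₁/(k₁+k₂·C_R).
Integrating from C_{R0} to C_R: C_S = (0.0660/3.08)·ln[(0.0660+3.08·3.48)/(0.0660+3.08·2.32)] = 0.02143·ln(10.78/7.226) = 0.008581 mol/dm³.
Y_S = C_S/C_{R0} = 0.008581/3.48 = 0.00247.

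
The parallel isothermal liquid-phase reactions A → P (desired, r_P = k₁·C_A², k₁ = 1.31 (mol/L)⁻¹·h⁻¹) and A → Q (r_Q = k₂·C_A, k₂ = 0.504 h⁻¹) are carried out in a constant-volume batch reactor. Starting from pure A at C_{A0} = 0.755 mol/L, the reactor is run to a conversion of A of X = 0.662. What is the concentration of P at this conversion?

C_A = C_{A0}(1−X) = 0.2552 mol/L.
Along a PFR/batch, dC_Q/dC_A = −r_Q/(r_P+r_Q) = −k₂/(k₂+k₁·C_A).
Integrating from C_{A0} to C_A: C_Q = (0.504/1.31)·ln[(0.504+1.31·0.755)/(0.504+1.31·0.255)] = 0.3847·ln(1.493/0.8383) = 0.2221 mol/L.
Then C_P = (C_{A0}−C_A) − C_Q = 0.4998 − 0.2221 = 0.2777 mol/L.

0.278 mol/L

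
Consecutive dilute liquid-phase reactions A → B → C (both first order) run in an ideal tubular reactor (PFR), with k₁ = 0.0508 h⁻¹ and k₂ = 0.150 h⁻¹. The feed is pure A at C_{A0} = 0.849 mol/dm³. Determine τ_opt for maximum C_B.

The intermediate peaks when r₁ = r₂, i.e. k₁e^(−k₁τ) = k₂e^(−k₂τ), giving τ_opt = ln(k₂/k₁)/(k₂−k₁).
= ln(0.150/0.0508)/(0.150−0.0508) = ln(2.953)/0.09920 = 1.083/0.09920 = 10.9 h.

10.9 h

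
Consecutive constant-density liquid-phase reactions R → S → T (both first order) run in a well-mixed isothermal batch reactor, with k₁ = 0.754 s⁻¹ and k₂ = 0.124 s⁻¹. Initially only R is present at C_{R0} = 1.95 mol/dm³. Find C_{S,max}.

1.37 mol/dm³

Evaluating C_S at t_opt = ln(k₂/k₁)/(k₂−k₁) gives C_{S,max}/C_{R0} = (k₁/k₂)^[k₂/(k₂−k₁)].
= (0.754/0.124)^(0.124/(0.124−0.754)) = (6.081)^(-0.1968) = 0.7010.
C_{S,max} = 0.7010×1.95 = 1.37 mol/dm³.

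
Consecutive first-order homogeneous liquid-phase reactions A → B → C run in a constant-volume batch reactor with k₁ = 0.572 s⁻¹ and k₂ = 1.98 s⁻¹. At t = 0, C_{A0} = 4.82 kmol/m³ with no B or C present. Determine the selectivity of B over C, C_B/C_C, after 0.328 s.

The intermediate concentration in a first-order A→B→C sequence is C_B = k₁C_{A0}(e^(−k₁t) − e^(−k₂t))/(k₂−k₁).
e^(−k₁t) = e^(−0.572×0.328) = e^(−0.1876) = 0.8289; e^(−k₂t) = e^(−0.6494) = 0.5223.
C_B = 0.572×4.82/(1.98−0.572) × (0.8289−0.5223) = 1.958×0.3066 = 0.6004 kmol/m³.
C_A = C_{A0}e^(−k₁t) = 3.995 kmol/m³, so C_C = C_{A0}−C_A−C_B = 0.2242 kmol/m³; C_B/C_C = 2.68.

2.68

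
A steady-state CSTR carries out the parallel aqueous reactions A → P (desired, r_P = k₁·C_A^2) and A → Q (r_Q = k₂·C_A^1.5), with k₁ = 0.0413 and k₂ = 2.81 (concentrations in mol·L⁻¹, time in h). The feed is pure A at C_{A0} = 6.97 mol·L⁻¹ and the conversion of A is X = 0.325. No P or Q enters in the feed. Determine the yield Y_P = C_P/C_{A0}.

0.0100

Exit C_A = C_{A0}(1−X) = 6.97×0.675 = 4.705 mol·L⁻¹.
In a CSTR the entire volume is at exit conditions, so r_P = 0.0413×4.705^2 = 0.9142 and r_Q = 2.81×4.705^1.5 = 28.68.
Fraction of consumed A going to P: r_P/(r_P+r_Q) = 0.03089.
C_P = 0.03089·C_{A0}·X = 0.03089×6.97×0.325 = 0.0700 mol·L⁻¹; Y_P = C_P/C_{A0} = 0.0100.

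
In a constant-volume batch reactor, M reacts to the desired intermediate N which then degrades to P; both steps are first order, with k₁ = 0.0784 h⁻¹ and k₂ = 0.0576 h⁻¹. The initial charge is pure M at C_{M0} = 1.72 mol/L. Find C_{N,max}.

For a first-order series the maximum intermediate yield is C_{N,max}/C_{M0} = (k₁/k₂)^[k₂/(k₂−k₁)].
= (0.0784/0.0576)^(0.0576/(0.0576−0.0784)) = (1.361)^(-2.769) = 0.4258.
C_{N,max} = 0.4258×1.72 = 0.732 mol/L.

0.732 mol/L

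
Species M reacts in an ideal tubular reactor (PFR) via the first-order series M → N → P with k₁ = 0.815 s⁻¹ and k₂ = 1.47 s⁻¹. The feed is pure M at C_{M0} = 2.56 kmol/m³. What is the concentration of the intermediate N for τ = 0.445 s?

For first-order series with pure M initially, C_N(τ) = k₁C_{M0}/(k₂−k₁)·(e^(−k₁τ) − e^(−k₂τ)).
e^(−k₁τ) = e^(−0.815×0.445) = e^(−0.3627) = 0.6958; e^(−k₂τ) = e^(−0.6542) = 0.5199.
C_N = 0.815×2.56/(1.47−0.815) × (0.6958−0.5199) = 3.185×0.1759 = 0.5604 kmol/m³.

0.560 kmol/m³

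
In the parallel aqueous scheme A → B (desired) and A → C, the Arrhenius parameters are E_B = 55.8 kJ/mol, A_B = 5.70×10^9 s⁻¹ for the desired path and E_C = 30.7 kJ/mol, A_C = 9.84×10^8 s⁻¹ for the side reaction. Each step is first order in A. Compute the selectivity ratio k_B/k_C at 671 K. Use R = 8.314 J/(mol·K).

Since both paths have the same order in A, the concentration cancels and S_{B/C} = k_B/k_C = (A_B/A_C)·exp[(E_C−E_B)/(RT)].
(E_C−E_B)/(RT) = (30.7−55.8)×10³/(8.314×671) = -25100/5579 = -4.499.
k_B/k_C = (5.70×10^9/9.84×10^8)·exp(-4.499) = 5.793 × 0.01112 = 0.0644.

0.0644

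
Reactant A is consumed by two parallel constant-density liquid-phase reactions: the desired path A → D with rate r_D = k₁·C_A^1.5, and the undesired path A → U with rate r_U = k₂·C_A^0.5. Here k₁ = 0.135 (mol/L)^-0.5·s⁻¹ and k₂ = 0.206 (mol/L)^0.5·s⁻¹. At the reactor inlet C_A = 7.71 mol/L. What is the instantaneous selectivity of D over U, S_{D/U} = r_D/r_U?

S_{D/U} = r_D/r_U = (k₁·C_A^1.5)/(k₂·C_A^0.5) = (k₁/k₂)·C_A.
= (0.135×7.710^1.5) / (0.206×7.710^0.5) = 2.890/0.5720 = 5.05.
Since the desired path is higher order in A, keeping C_A high (PFR or concentrated feed) favours D.

5.05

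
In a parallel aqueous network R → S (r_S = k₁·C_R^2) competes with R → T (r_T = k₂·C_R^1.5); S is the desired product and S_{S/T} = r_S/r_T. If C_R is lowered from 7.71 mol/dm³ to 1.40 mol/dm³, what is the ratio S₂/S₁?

S_{S/T} = (k₁/k₂)·C_R^0.5, so S₂/S₁ = (C_{R,2}/C_{R,1})^0.5.
= (1.40/7.71)^0.5 = (0.1816)^0.5 = 0.426.
Selectivity toward S falls as C_R falls — high-concentration operation is favoured.

0.426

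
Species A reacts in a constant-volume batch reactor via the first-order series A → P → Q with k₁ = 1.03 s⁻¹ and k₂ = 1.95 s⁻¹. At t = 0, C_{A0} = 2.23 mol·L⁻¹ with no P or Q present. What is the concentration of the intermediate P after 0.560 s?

0.565 mol·L⁻¹

For first-order series with pure A initially, C_P(t) = k₁C_{A0}/(k₂−k₁)·(e^(−k₁t) − e^(−k₂t)).
e^(−k₁t) = e^(−1.03×0.560) = e^(−0.5768) = 0.5617; e^(−k₂t) = e^(−1.092) = 0.3355.
C_P = 1.03×2.23/(1.95−1.03) × (0.5617−0.3355) = 2.497×0.2261 = 0.5646 mol·L⁻¹.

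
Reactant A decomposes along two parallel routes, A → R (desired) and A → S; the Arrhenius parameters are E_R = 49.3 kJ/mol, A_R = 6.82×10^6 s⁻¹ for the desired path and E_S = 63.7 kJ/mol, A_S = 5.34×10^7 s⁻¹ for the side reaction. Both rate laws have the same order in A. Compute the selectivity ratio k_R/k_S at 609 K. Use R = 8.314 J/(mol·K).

2.19

With equal orders, S_{R/S} = k_R/k_S = (A_R/A_S)·exp[(E_S−E_R)/(RT)].
(E_S−E_R)/(RT) = (63.7−49.3)×10³/(8.314×609) = 14400/5063 = 2.844.
k_R/k_S = (6.82×10^6/5.34×10^7)·exp(2.844) = 0.1277 × 17.18 = 2.19.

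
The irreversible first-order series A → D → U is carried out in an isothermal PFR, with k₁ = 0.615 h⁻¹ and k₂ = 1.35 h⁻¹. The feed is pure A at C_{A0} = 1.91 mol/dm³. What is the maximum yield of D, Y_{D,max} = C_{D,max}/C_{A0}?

0.236

For a first-order series the maximum intermediate yield is C_{D,max}/C_{A0} = (k₁/k₂)^[k₂/(k₂−k₁)].
= (0.615/1.35)^(1.35/(1.35−0.615)) = (0.4556)^(1.837) = 0.2360.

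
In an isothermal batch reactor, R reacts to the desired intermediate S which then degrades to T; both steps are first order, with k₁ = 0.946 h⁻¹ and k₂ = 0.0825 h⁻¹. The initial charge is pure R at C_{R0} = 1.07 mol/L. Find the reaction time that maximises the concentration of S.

The intermediate peaks when r₁ = r₂, i.e. k₁e^(−k₁t) = k₂e^(−k₂t), giving t_opt = ln(k₂/k₁)/(k₂−k₁).
= ln(0.0825/0.946)/(0.0825−0.946) = ln(0.08721)/-0.8635 = -2.439/-0.8635 = 2.83 h.

2.83 h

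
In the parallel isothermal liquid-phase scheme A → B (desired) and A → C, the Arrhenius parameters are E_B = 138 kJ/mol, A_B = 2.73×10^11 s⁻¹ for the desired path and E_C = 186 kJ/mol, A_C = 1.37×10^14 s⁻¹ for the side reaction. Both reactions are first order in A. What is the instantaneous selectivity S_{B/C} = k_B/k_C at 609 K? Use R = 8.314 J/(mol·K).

k_B/k_C = (A_B/A_C)·exp[−(E_B−E_C)/(RT)] = (A_B/A_C)·exp[(E_C−E_B)/(RT)].
(E_C−E_B)/(RT) = (186−138)×10³/(8.314×609) = 48000/5063 = 9.480.
k_B/k_C = (2.73×10^11/1.37×10^14)·exp(9.480) = 0.001993 × 13097 = 26.1.

26.1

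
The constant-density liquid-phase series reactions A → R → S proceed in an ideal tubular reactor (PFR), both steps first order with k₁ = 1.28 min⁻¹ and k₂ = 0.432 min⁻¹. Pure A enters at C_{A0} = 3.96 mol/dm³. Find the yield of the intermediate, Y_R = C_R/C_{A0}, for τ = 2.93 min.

0.390

The intermediate concentration in a first-order A→B→C sequence is C_R = k₁C_{A0}(e^(−k₁τ) − e^(−k₂τ))/(k₂−k₁).
e^(−k₁τ) = e^(−1.28×2.93) = e^(−3.750) = 0.02351; e^(−k₂τ) = e^(−1.266) = 0.2820.
C_R = 1.28×3.96/(0.432−1.28) × (0.02351−0.2820) = (-5.977)×(-0.2585) = 1.545 mol/dm³.
Y_R = C_R/C_{A0} = 1.545/3.96 = 0.390.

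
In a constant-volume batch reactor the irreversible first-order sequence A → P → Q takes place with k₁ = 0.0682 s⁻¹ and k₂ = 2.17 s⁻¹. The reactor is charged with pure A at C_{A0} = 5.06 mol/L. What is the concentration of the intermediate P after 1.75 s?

For first-order series with pure A initially, C_P(t) = k₁C_{A0}/(k₂−k₁)·(e^(−k₁t) − e^(−k₂t)).
e^(−k₁t) = e^(−0.0682×1.75) = e^(−0.1193) = 0.8875; e^(−k₂t) = e^(−3.797) = 0.02243.
C_P = 0.0682×5.06/(2.17−0.0682) × (0.8875−0.02243) = 0.1642×0.8651 = 0.1420 mol/L.

0.142 mol/L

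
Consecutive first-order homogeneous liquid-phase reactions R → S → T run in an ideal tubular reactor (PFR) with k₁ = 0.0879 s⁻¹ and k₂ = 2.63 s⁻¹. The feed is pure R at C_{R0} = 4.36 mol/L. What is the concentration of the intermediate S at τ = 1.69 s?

Solving the coupled first-order balances gives C_S(τ) = [k₁/(k₂−k₁)]·C_{R0}·(e^(−k₁τ) − e^(−k₂τ)).
e^(−k₁τ) = e^(−0.0879×1.69) = e^(−0.1486) = 0.8620; e^(−k₂τ) = e^(−4.445) = 0.01174.
C_S = 0.0879×4.36/(2.63−0.0879) × (0.8620−0.01174) = 0.1508×0.8502 = 0.1282 mol/L.

0.128 mol/L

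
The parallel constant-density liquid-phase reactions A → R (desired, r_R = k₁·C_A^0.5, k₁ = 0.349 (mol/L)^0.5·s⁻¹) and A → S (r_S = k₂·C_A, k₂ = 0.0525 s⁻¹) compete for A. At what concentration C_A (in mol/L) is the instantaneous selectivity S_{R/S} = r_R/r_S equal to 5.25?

1.60 mol/L

S_{R/S} = (k₁/k₂)·C_A^-0.5 ⇒ C_A = (S·k₂/k₁)^(-2).
= (5.25×0.0525/0.349)^(-2) = (0.7898)^(-2) = 1.60 mol/L.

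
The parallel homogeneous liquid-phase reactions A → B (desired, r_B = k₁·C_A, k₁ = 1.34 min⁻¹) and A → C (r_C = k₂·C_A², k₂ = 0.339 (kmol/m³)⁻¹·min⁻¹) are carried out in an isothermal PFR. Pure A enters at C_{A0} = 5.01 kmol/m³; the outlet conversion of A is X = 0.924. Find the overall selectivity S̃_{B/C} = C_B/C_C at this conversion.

1.64

C_A = C_{A0}(1−X) = 0.3808 kmol/m³.
Along a PFR/batch, dC_B/dC_A = −r_B/(r_B+r_C) = −k₁/(k₁+k₂·C_A).
Integrating from C_{A0} to C_A: C_B = (1.34/0.339)·ln[(1.34+0.339·5.01)/(1.34+0.339·0.381)] = 3.953·ln(3.038/1.469) = 2.872 kmol/m³.
C_C = (C_{A0}−C_A)−C_B = 1.757 kmol/m³; S̃_{B/C} = 2.872/1.757 = 1.64.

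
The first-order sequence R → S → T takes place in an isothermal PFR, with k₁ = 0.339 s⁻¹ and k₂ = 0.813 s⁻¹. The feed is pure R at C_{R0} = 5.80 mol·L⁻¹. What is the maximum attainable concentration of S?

1.29 mol·L⁻¹

For a first-order series the maximum intermediate yield is C_{S,max}/C_{R0} = (k₁/k₂)^[k₂/(k₂−k₁)].
= (0.339/0.813)^(0.813/(0.813−0.339)) = (0.4170)^(1.715) = 0.2231.
C_{S,max} = 0.2231×5.80 = 1.29 mol·L⁻¹.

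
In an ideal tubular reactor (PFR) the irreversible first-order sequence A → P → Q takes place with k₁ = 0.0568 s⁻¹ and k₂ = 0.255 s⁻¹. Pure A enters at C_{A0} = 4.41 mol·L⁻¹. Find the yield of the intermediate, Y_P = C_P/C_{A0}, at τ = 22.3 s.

The intermediate concentration in a first-order A→B→C sequence is C_P = k₁C_{A0}(e^(−k₁τ) − e^(−k₂τ))/(k₂−k₁).
e^(−k₁τ) = e^(−0.0568×22.3) = e^(−1.267) = 0.2818; e^(−k₂τ) = e^(−5.687) = 0.003391.
C_P = 0.0568×4.41/(0.255−0.0568) × (0.2818−0.003391) = 1.264×0.2784 = 0.3518 mol·L⁻¹.
Y_P = C_P/C_{A0} = 0.3518/4.41 = 0.0798.

0.0798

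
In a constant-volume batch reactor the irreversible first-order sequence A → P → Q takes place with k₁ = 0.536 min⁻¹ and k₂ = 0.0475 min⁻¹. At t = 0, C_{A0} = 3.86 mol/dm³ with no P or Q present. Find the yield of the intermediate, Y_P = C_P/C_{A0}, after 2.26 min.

Solving the coupled first-order balances gives C_P(t) = [k₁/(k₂−k₁)]·C_{A0}·(e^(−k₁t) − e^(−k₂t)).
e^(−k₁t) = e^(−0.536×2.26) = e^(−1.211) = 0.2978; e^(−k₂t) = e^(−0.1073) = 0.8982.
C_P = 0.536×3.86/(0.0475−0.536) × (0.2978−0.8982) = (-4.235)×(-0.6004) = 2.543 mol/dm³.
Y_P = C_P/C_{A0} = 2.543/3.86 = 0.659.

0.659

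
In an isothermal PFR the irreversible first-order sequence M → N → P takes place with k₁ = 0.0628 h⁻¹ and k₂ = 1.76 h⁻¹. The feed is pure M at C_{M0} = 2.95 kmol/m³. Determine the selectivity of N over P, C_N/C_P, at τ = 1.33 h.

The intermediate concentration in a first-order A→B→C sequence is C_N = k₁C_{M0}(e^(−k₁τ) − e^(−k₂τ))/(k₂−k₁).
e^(−k₁τ) = e^(−0.0628×1.33) = e^(−0.08352) = 0.9199; e^(−k₂τ) = e^(−2.341) = 0.09625.
C_N = 0.0628×2.95/(1.76−0.0628) × (0.9199−0.09625) = 0.1092×0.8236 = 0.08990 kmol/m³.
C_M = C_{M0}e^(−k₁τ) = 2.714 kmol/m³, so C_P = C_{M0}−C_M−C_N = 0.1465 kmol/m³; C_N/C_P = 0.614.

0.614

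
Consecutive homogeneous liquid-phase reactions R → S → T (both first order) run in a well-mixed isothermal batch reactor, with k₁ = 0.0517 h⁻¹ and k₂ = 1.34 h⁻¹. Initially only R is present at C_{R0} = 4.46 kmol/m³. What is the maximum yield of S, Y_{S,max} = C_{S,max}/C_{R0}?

At the optimum, C_{S,max}/C_{R0} = (k₁/k₂)^[k₂/(k₂−k₁)].
= (0.0517/1.34)^(1.34/(1.34−0.0517)) = (0.03858)^(1.040) = 0.03386.

0.0339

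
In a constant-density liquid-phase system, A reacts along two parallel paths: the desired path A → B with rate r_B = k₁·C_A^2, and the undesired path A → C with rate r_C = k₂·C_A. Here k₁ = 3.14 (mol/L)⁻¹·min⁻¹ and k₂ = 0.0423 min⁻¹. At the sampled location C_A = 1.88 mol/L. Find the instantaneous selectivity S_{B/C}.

S_{B/C} = r_B/r_C = (k₁·C_A^2)/(k₂·C_A) = (k₁/k₂)·C_A.
= (3.14×1.880^2) / (0.0423×1.880) = 11.10/0.07952 = 140.
Since the desired path is higher order in A, keeping C_A high (PFR or concentrated feed) favours B.

140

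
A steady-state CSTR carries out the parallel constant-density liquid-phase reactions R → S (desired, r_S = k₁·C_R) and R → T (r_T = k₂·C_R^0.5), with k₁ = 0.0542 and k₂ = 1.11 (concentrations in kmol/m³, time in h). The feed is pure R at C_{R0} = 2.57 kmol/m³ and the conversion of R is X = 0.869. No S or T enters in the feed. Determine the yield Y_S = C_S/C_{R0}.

0.0239

Exit C_R = C_{R0}(1−X) = 2.57×0.131 = 0.3367 kmol/m³.
Rates in a CSTR are evaluated at the outlet concentration: r_S = 0.0542×0.3367 = 0.01825, r_T = 1.11×0.3367^0.5 = 0.6441.
Fraction of consumed R going to S: r_S/(r_S+r_T) = 0.02755.
C_S = 0.02755·C_{R0}·X = 0.02755×2.57×0.869 = 0.0615 kmol/m³; Y_S = C_S/C_{R0} = 0.0239.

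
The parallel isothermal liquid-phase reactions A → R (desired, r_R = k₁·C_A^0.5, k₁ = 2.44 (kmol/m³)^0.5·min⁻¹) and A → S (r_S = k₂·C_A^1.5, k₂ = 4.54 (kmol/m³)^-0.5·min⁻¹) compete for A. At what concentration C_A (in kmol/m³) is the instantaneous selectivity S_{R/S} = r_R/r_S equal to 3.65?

0.147 kmol/m³

S_{R/S} = (k₁/k₂)·C_A⁻¹ ⇒ C_A = (S·k₂/k₁)^(-1).
= (3.65×4.54/2.44)^(-1) = (6.791)^(-1) = 0.147 kmol/m³.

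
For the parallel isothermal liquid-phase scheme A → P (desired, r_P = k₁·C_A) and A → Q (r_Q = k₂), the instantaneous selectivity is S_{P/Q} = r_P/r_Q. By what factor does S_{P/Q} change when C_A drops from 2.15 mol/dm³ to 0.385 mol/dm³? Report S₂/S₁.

S_{P/Q} = (k₁/k₂)·C_A, so S₂/S₁ = (C_{A,2}/C_{A,1}).
= 0.385/2.15 = 0.179.

0.179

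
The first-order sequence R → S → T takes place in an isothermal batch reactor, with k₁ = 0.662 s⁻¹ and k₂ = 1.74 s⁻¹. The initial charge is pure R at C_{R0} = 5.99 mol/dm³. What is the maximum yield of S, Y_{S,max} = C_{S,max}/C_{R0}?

For a first-order series the maximum intermediate yield is C_{S,max}/C_{R0} = (k₁/k₂)^[k₂/(k₂−k₁)].
= (0.662/1.74)^(1.74/(1.74−0.662)) = (0.3805)^(1.614) = 0.2102.

0.210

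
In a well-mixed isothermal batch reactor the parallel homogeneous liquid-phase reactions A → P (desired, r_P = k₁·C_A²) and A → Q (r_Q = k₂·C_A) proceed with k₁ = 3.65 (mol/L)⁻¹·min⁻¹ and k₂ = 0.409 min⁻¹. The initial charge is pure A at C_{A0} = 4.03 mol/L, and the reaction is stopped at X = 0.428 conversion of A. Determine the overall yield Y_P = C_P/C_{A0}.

C_A = C_{A0}(1−X) = 2.305 mol/L.
Along a PFR/batch, dC_Q/dC_A = −r_Q/(r_P+r_Q) = −k₂/(k₂+k₁·C_A).
Integrating from C_{A0} to C_A: C_Q = (0.409/3.65)·ln[(0.409+3.65·4.03)/(0.409+3.65·2.31)] = 0.1121·ln(15.12/8.823) = 0.06035 mol/L.
Then C_P = (C_{A0}−C_A) − C_Q = 1.725 − 0.06035 = 1.664 mol/L.
Y_P = C_P/C_{A0} = 1.664/4.03 = 0.413.

0.413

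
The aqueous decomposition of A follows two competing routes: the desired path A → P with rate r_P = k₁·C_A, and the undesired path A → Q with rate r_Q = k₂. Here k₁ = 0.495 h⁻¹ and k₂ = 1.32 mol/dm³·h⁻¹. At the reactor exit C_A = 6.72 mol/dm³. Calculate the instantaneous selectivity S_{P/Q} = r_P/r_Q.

2.52

S_{P/Q} = r_P/r_Q = (k₁·C_A)/(k₂) = (k₁/k₂)·C_A.
= (0.495×6.720) / (1.32) = 3.326/1.320 = 2.52.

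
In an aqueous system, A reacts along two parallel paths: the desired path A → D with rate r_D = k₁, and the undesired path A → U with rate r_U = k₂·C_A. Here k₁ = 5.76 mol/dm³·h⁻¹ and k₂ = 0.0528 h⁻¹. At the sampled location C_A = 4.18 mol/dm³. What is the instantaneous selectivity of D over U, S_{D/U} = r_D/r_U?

26.1

S_{D/U} = r_D/r_U = (k₁)/(k₂·C_A) = (k₁/k₂)·C_A⁻¹.
= (5.76) / (0.0528×4.180) = 5.760/0.2207 = 26.1.
The undesired path is higher order in A, so low C_A (CSTR or dilute feed) favours D.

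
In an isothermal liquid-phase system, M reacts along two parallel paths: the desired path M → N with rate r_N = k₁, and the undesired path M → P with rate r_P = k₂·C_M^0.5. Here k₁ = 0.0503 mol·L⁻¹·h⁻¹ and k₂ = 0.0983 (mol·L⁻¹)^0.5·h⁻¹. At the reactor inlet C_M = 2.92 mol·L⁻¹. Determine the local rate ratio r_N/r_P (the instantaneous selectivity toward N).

S_{N/P} = r_N/r_P = (k₁)/(k₂·C_M^0.5) = (k₁/k₂)·C_M^-0.5.
= (0.0503) / (0.0983×2.920^0.5) = 0.05030/0.1680 = 0.299.
The undesired path is higher order in M, so low C_M (CSTR or dilute feed) favours N.

0.299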